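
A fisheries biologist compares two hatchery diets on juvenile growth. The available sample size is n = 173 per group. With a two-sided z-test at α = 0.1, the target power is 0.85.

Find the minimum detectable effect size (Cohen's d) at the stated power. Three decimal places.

Need Φ(δ − 1.645) = 0.85, so δ = 1.645 + 1.036 = 2.681.
(Lower-tail contribution to power is negligible for δ > 0.)
δ = d·√(n/2) ⇒ d = δ/√(n/2) = 2.681/√(173/2) = 0.2883.

d ≈ 0.288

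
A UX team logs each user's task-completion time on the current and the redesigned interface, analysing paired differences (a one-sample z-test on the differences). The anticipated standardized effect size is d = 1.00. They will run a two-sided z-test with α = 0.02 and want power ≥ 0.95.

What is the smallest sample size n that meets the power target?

n = 16

Set Φ(δ − 2.326) = 0.95; then δ − 2.326 = Φ⁻¹(0.95) = 1.645, giving δ = 3.971.
(For δ > 0 the lower-tail rejection region contributes negligibly to power, so the one-term inversion is standard.)
δ = d·√n ⇒ n = (δ/d)² = (3.971 / 1.00)² = 15.77.
Rounding up, n = 16.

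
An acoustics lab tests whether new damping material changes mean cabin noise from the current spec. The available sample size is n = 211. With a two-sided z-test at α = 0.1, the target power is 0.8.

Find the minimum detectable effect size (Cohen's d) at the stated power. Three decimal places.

d ≈ 0.171

Required noncentrality: δ = z_{0.05} + z_{0.20} = 1.645 + 0.842 = 2.486.
(The second rejection-region term Φ(−δ − z_{α/2}) is negligible and dropped.)
δ = d·√n ⇒ d = δ/√n = 2.486/√211 = 0.1712.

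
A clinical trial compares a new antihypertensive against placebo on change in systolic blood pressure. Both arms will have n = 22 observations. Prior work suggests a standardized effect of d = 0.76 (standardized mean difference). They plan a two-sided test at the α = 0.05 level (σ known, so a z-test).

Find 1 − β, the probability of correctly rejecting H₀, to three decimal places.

Noncentrality parameter: δ = d·√(n/2) = 0.76 × √(22/2) = 2.5206
Two-sided α = 0.05 → critical value z_{0.025} = 1.960.
Power = Φ(δ − 1.960) + Φ(−δ − 1.960) = Φ(0.561) + Φ(-4.481) = 0.7125 + 0.0000 = 0.7125.

Power ≈ 0.712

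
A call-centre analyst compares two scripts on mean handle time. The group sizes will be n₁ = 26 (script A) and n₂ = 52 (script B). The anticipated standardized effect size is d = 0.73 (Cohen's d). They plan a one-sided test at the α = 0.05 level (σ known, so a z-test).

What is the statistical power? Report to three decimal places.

Power ≈ 0.918

Noncentrality parameter: δ = d / √(1/n₁ + 1/n₂) = 0.73 / √(1/26 + 1/52) = 3.0392
Critical value for a one-sided test at α = 0.05: z_α = 1.645.
Power = P(Z > 1.645 − δ) = Φ(1.394) = 0.9184.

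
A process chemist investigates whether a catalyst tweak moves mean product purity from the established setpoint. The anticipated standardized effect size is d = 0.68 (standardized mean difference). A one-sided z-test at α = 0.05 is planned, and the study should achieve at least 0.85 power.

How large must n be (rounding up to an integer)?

n = 16

Set Φ(δ − 1.645) = 0.85; then δ − 1.645 = Φ⁻¹(0.85) = 1.036, giving δ = 2.681.
δ = d·√n ⇒ n = (δ/d)² = (2.681 / 0.68)² = 15.55.
Round up to the next whole unit.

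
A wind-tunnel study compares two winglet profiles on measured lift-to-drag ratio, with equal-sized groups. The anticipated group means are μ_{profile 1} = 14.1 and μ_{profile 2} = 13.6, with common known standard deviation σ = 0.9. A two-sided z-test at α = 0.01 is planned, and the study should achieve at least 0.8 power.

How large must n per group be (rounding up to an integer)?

Standardized effect: d = |μ_{profile 1} − μ_{profile 2}| / σ = |14.1 − 13.6| / 0.9 = 0.5556
For power 0.8 need Φ(δ − z_{0.005}) = 0.8, so δ = z_{0.005} + z_{0.20} = 2.576 + 0.842 = 3.417.
(For δ > 0 the lower-tail rejection region contributes negligibly to power, so the one-term inversion is standard.)
δ = d·√(n/2) ⇒ n = 2(δ/d)² = 2 × (3.417 / 0.5556)² = 75.68.
Round up to the next whole unit.

n = 76 per group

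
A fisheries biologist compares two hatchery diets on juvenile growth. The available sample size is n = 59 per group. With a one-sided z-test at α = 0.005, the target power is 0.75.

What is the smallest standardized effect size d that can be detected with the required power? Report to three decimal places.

d ≈ 0.598

Need Φ(δ − 2.576) = 0.75, so δ = 2.576 + 0.674 = 3.250.
δ = d·√(n/2) ⇒ d = δ/√(n/2) = 3.250/√(59/2) = 0.5984.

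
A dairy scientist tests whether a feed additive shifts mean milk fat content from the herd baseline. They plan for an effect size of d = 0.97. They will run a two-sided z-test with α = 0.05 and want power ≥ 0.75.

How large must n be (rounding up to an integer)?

Set Φ(δ − 1.960) = 0.75; then δ − 1.960 = Φ⁻¹(0.75) = 0.674, giving δ = 2.634.
(For δ > 0 the lower-tail rejection region contributes negligibly to power, so the one-term inversion is standard.)
δ = d·√n ⇒ n = (δ/d)² = (2.634 / 0.97)² = 7.38.
Round up to the next whole unit.

n = 8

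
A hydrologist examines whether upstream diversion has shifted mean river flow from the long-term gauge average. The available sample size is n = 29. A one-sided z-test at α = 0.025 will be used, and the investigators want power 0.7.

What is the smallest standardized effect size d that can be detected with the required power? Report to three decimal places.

Required noncentrality: δ = z_{0.025} + z_{0.30} = 1.960 + 0.524 = 2.484.
δ = d·√n ⇒ d = δ/√n = 2.484/√29 = 0.4613.

d ≈ 0.461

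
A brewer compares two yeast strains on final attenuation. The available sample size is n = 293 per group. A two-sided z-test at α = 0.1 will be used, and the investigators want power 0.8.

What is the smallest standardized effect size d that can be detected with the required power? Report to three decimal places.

d ≈ 0.205

Need Φ(δ − 1.645) = 0.8, so δ = 1.645 + 0.842 = 2.486.
(Lower-tail contribution to power is negligible for δ > 0.)
δ = d·√(n/2) ⇒ d = δ/√(n/2) = 2.486/√(293/2) = 0.2054.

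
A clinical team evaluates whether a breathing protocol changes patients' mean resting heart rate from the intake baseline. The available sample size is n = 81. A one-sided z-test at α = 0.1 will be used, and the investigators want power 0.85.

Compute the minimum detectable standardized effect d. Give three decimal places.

Required noncentrality: δ = z_{0.1} + z_{0.15} = 1.282 + 1.036 = 2.318.
δ = d·√n ⇒ d = δ/√n = 2.318/√81 = 0.2576.

d ≈ 0.258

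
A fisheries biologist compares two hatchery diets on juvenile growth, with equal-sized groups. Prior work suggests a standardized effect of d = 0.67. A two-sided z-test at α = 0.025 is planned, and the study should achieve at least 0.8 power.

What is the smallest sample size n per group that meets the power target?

n = 43 per group

For power 0.8 need Φ(δ − z_{0.0125}) = 0.8, so δ = z_{0.0125} + z_{0.20} = 2.241 + 0.842 = 3.083.
(The Φ(−δ − z_{α/2}) term is vanishingly small for δ > 0 and is dropped in the standard sample-size formula.)
δ = d·√(n/2) ⇒ n = 2(δ/d)² = 2 × (3.083 / 0.67)² = 42.35.
Round up to the next whole unit.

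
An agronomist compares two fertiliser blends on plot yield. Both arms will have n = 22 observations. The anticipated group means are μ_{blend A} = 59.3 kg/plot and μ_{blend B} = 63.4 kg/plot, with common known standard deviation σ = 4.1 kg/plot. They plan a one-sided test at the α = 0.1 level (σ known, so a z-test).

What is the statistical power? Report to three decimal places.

Standardized effect: d = |μ_{blend A} − μ_{blend B}| / σ = |59.3 − 63.4| / 4.1 = 1.0000
Noncentrality parameter: δ = d·√(n/2) = 1.0000 × √(22/2) = 3.3166
Critical value for a one-sided test at α = 0.1: z_α = 1.282.
Power = P(Z > 1.282 − δ) = Φ(2.035) = 0.9791.

Power ≈ 0.979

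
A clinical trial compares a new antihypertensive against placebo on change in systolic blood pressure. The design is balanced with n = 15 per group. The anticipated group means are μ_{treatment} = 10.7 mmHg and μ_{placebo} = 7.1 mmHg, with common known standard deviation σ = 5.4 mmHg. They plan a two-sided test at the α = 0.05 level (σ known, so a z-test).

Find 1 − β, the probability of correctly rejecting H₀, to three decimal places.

Power ≈ 0.447

Standardized effect: d = |μ_{treatment} − μ_{placebo}| / σ = |10.7 − 7.1| / 5.4 = 0.6667
Noncentrality parameter: δ = d·√(n/2) = 0.6667 × √(15/2) = 1.8257
Two-sided α = 0.05 → critical value z_{0.025} = 1.960.
Power = Φ(δ − 1.960) + Φ(−δ − 1.960) = Φ(-0.134) + Φ(-3.786) = 0.4466 + 0.0001 = 0.4467.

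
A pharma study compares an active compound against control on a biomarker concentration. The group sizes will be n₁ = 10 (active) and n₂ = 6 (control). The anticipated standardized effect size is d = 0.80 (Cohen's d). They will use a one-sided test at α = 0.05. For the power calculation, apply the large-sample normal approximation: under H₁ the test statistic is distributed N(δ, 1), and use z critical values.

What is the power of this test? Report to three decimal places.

Power ≈ 0.462

Noncentrality parameter: δ = d / √(1/n₁ + 1/n₂) = 0.80 / √(1/10 + 1/6) = 1.5492
One-sided α = 0.05 → critical value z_{0.05} = 1.645.
Power = P(Z > 1.645 − δ) = Φ(-0.096) = 0.4619.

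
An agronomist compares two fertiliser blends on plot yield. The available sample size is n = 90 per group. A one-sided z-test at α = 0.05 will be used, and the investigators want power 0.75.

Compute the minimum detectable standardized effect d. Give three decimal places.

Need Φ(δ − 1.645) = 0.75, so δ = 1.645 + 0.674 = 2.319.
δ = d·√(n/2) ⇒ d = δ/√(n/2) = 2.319/√(90/2) = 0.3457.

d ≈ 0.346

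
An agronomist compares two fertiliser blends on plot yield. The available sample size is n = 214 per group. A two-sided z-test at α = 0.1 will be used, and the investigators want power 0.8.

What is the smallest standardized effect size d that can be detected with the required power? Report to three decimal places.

Need Φ(δ − 1.645) = 0.8, so δ = 1.645 + 0.842 = 2.486.
(Lower-tail contribution to power is negligible for δ > 0.)
δ = d·√(n/2) ⇒ d = δ/√(n/2) = 2.486/√(214/2) = 0.2404.

d ≈ 0.240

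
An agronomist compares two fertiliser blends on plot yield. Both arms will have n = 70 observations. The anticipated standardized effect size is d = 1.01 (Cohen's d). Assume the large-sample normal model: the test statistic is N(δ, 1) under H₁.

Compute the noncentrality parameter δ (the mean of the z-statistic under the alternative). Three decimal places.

δ = d·√(n/2) = 1.01 × √(70/2) = 5.9752

δ ≈ 5.975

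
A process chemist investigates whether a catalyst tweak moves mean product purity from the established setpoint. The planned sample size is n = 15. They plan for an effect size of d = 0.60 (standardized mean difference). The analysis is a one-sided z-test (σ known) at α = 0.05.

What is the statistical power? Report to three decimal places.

Power ≈ 0.751

Noncentrality parameter: δ = d·√n = 0.60 × √15 = 2.3238
One-sided α = 0.05 → critical value z_{0.05} = 1.645.
Power = P(Z > 1.645 − δ) = Φ(0.679) = 0.7514.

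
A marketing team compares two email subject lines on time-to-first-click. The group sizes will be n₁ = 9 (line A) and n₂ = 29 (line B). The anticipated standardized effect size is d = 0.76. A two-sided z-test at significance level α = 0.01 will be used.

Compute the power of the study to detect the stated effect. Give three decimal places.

Noncentrality parameter: δ = d / √(1/n₁ + 1/n₂) = 0.76 / √(1/9 + 1/29) = 1.9918
Critical value for a two-sided test at α = 0.01: z_{α/2} = 2.576.
Power = Φ(δ − 2.576) + Φ(−δ − 2.576) = Φ(-0.584) + Φ(-4.568) = 0.2796 + 0.0000 = 0.2796.

Power ≈ 0.280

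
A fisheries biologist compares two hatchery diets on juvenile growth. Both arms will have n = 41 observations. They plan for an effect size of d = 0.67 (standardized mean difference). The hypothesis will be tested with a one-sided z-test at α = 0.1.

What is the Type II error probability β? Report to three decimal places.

Noncentrality parameter: δ = d·√(n/2) = 0.67 × √(41/2) = 3.0336
One-sided α = 0.1 → critical value z_{0.1} = 1.282.
Power = P(Z > 1.282 − δ) = Φ(1.752) = 0.9601.
Type II error: β = 1 − power = 1 − 0.9601 = 0.0399.

β ≈ 0.040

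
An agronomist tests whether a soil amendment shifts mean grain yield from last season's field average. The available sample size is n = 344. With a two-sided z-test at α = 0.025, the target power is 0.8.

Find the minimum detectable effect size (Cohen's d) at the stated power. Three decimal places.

d ≈ 0.166

Need Φ(δ − 2.241) = 0.8, so δ = 2.241 + 0.842 = 3.083.
(Lower-tail contribution to power is negligible for δ > 0.)
δ = d·√n ⇒ d = δ/√n = 3.083/√344 = 0.1662.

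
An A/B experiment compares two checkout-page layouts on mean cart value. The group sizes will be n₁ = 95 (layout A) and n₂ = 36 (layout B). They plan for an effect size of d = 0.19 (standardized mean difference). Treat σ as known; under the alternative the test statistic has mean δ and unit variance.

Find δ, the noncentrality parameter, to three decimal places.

The noncentrality parameter scales effect size by the design's sample-size factor: δ = d / √(1/n₁ + 1/n₂) = 0.19 / √(1/95 + 1/36) = 0.9708

δ ≈ 0.971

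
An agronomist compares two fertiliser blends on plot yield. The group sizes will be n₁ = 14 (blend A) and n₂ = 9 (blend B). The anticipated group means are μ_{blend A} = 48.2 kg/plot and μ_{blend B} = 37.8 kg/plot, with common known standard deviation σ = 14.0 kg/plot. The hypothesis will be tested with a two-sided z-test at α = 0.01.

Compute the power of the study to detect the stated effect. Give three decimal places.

Standardized effect: d = |μ_{blend A} − μ_{blend B}| / σ = |48.2 − 37.8| / 14.0 = 0.7429
Noncentrality parameter: δ = d / √(1/n₁ + 1/n₂) = 0.7429 / √(1/14 + 1/9) = 1.7387
Two-sided α = 0.01 → critical value z_{0.005} = 2.576.
Power = Φ(δ − 2.576) + Φ(−δ − 2.576) = Φ(-0.837) + Φ(-4.315) = 0.2013 + 0.0000 = 0.2013.

Power ≈ 0.201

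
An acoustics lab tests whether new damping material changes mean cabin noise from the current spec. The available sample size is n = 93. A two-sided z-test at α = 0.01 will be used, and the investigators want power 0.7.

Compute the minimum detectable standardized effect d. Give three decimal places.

d ≈ 0.321

Required noncentrality: δ = z_{0.005} + z_{0.30} = 2.576 + 0.524 = 3.100.
(The second rejection-region term Φ(−δ − z_{α/2}) is negligible and dropped.)
δ = d·√n ⇒ d = δ/√n = 3.100/√93 = 0.3215.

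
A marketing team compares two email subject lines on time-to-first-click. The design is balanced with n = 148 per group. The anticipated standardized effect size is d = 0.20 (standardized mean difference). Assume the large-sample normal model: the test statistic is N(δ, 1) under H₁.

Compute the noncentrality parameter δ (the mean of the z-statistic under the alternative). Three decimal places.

δ ≈ 1.720

The noncentrality parameter scales effect size by the design's sample-size factor: δ = d·√(n/2) = 0.20 × √(148/2) = 1.7205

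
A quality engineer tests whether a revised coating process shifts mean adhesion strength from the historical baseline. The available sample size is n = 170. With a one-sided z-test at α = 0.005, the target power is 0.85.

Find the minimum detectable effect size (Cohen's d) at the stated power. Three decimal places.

d ≈ 0.277

Need Φ(δ − 2.576) = 0.85, so δ = 2.576 + 1.036 = 3.612.
δ = d·√n ⇒ d = δ/√n = 3.612/√170 = 0.2770.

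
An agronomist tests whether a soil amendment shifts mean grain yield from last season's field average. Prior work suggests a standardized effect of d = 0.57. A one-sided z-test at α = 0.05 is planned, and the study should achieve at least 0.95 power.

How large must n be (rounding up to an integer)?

Set Φ(δ − 1.645) = 0.95; then δ − 1.645 = Φ⁻¹(0.95) = 1.645, giving δ = 3.290.
δ = d·√n ⇒ n = (δ/d)² = (3.290 / 0.57)² = 33.31.
Rounding up, n = 34.

n = 34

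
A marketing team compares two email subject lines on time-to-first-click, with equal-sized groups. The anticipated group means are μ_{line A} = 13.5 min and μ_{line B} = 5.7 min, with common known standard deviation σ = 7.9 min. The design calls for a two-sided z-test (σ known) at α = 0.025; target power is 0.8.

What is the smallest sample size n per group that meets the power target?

n = 20 per group

Standardized effect: d = |μ_{line A} − μ_{line B}| / σ = |13.5 − 5.7| / 7.9 = 0.9873
Set Φ(δ − 2.241) = 0.8; then δ − 2.241 = Φ⁻¹(0.8) = 0.842, giving δ = 3.083.
(Ignoring the negligible lower-tail rejection probability gives the usual closed-form inversion.)
δ = d·√(n/2) ⇒ n = 2(δ/d)² = 2 × (3.083 / 0.9873)² = 19.50.
Round up to the next whole unit.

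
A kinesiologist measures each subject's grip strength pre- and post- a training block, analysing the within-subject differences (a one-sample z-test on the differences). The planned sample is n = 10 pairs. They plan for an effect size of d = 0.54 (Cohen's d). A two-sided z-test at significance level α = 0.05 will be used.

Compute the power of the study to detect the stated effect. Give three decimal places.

Noncentrality parameter: δ = d·√n = 0.54 × √10 = 1.7076
Critical value for a two-sided test at α = 0.05: z_{α/2} = 1.960.
Power = Φ(δ − 1.960) + Φ(−δ − 1.960) = Φ(-0.252) + Φ(-3.668) = 0.4004 + 0.0001 = 0.4005.

Power ≈ 0.401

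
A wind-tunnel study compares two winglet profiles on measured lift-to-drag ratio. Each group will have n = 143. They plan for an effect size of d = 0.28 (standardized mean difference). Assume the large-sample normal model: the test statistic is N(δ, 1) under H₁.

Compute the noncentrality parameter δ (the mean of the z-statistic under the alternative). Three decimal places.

The noncentrality parameter scales effect size by the design's sample-size factor: δ = d·√(n/2) = 0.28 × √(143/2) = 2.3676

δ ≈ 2.368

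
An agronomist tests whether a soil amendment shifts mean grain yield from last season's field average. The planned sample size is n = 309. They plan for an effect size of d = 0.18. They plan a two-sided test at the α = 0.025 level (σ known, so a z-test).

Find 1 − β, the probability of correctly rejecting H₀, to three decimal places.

Noncentrality parameter: δ = d·√n = 0.18 × √309 = 3.1641
Two-sided α = 0.025 → critical value z_{0.0125} = 2.241.
Power = Φ(δ − 2.241) + Φ(−δ − 2.241) = Φ(0.923) + Φ(-5.406) = 0.8219 + 0.0000 = 0.8219.

Power ≈ 0.822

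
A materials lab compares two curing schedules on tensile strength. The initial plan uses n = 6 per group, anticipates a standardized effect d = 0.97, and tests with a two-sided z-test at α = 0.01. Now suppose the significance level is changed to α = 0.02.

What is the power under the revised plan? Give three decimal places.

Power ≈ 0.259

δ = d·√(n/2) = 0.97 × √(6/2) = 1.6801 (unchanged). New critical value: z_{0.01} = 2.326.
Revised power = Φ(δ − 2.326) + Φ(−δ − 2.326) = Φ(-0.646) + Φ(-4.006) = 0.2591 + 0.0000 = 0.2591.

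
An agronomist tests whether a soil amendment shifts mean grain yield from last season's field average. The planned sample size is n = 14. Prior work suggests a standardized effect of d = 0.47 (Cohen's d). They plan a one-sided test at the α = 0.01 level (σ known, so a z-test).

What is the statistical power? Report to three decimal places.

Power ≈ 0.285

Noncentrality parameter: λ = d·√n = 0.47 × √14 = 1.7586
One-sided α = 0.01 → critical value z_{0.01} = 2.326.
Power = P(Z > 2.326 − λ) = Φ(-0.568) = 0.2851.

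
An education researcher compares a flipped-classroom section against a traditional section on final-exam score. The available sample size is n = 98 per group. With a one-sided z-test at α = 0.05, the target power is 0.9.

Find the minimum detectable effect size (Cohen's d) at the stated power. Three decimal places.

d ≈ 0.418

Required noncentrality: δ = z_{0.05} + z_{0.10} = 1.645 + 1.282 = 2.926.
δ = d·√(n/2) ⇒ d = δ/√(n/2) = 2.926/√(98/2) = 0.4181.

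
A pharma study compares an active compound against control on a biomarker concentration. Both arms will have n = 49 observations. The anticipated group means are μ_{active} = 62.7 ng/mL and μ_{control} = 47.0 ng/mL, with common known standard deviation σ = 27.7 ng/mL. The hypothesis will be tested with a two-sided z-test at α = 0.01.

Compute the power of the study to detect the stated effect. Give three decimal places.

Standardized effect: d = |μ_{active} − μ_{control}| / σ = |62.7 − 47.0| / 27.7 = 0.5668
Noncentrality parameter: λ = d·√(n/2) = 0.5668 × √(49/2) = 2.8055
Two-sided α = 0.01 → critical value z_{0.005} = 2.576.
Power = Φ(λ − 2.576) + Φ(−λ − 2.576) = Φ(0.230) + Φ(-5.381) = 0.5908 + 0.0000 = 0.5908.

Power ≈ 0.591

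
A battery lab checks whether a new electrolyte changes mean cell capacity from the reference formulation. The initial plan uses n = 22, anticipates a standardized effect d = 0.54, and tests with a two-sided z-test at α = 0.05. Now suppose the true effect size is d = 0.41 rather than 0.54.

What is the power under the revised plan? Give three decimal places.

Power ≈ 0.485

With d = 0.41: δ = d·√n = 0.41 × √22 = 1.9231. Critical value z_{0.025} = 1.960.
Revised power = Φ(δ − 1.960) + Φ(−δ − 1.960) = Φ(-0.037) + Φ(-3.883) = 0.4853 + 0.0001 = 0.4853.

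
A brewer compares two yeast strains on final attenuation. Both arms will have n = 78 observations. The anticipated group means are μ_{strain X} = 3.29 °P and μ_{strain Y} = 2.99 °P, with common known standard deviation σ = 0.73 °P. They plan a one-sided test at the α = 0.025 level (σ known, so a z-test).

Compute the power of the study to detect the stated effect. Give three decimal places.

Power ≈ 0.728

Standardized effect: d = |μ_{strain X} − μ_{strain Y}| / σ = |3.29 − 2.99| / 0.73 = 0.4110
Noncentrality parameter: δ = d·√(n/2) = 0.4110 × √(78/2) = 2.5664
One-sided α = 0.025 → critical value z_{0.025} = 1.960.
Power = P(Z > 1.960 − δ) = Φ(0.606) = 0.7279.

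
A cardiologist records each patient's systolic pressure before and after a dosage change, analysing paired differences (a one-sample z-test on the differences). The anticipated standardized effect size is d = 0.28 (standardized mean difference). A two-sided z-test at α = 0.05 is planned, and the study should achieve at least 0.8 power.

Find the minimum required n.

For power 0.8 need Φ(δ − z_{0.025}) = 0.8, so δ = z_{0.025} + z_{0.20} = 1.960 + 0.842 = 2.802.
(Ignoring the negligible lower-tail rejection probability gives the usual closed-form inversion.)
δ = d·√n ⇒ n = (δ/d)² = (2.802 / 0.28)² = 100.11.
Rounding up, n = 101.

n = 101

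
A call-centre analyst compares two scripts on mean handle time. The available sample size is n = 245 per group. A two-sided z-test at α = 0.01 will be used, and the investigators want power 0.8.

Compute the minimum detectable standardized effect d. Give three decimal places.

Required noncentrality: δ = z_{0.005} + z_{0.20} = 2.576 + 0.842 = 3.417.
(Lower-tail contribution to power is negligible for δ > 0.)
δ = d·√(n/2) ⇒ d = δ/√(n/2) = 3.417/√(245/2) = 0.3088.

d ≈ 0.309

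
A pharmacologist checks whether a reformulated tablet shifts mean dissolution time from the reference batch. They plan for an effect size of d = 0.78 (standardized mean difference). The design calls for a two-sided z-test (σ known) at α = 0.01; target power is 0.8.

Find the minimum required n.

n = 20

For power 0.8 need Φ(δ − z_{0.005}) = 0.8, so δ = z_{0.005} + z_{0.20} = 2.576 + 0.842 = 3.417.
(Ignoring the negligible lower-tail rejection probability gives the usual closed-form inversion.)
δ = d·√n ⇒ n = (δ/d)² = (3.417 / 0.78)² = 19.20.
Round up to the next whole unit.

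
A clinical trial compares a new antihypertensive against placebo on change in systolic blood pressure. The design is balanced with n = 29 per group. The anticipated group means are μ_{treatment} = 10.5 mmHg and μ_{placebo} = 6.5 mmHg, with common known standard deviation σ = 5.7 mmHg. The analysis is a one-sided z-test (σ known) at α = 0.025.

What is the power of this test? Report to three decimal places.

Power ≈ 0.762

Standardized effect: d = |μ_{treatment} − μ_{placebo}| / σ = |10.5 − 6.5| / 5.7 = 0.7018
Noncentrality parameter: δ = d·√(n/2) = 0.7018 × √(29/2) = 2.6722
One-sided α = 0.025 → critical value z_{0.025} = 1.960.
Power = Φ(δ − 1.960) = Φ(0.712) = 0.7618.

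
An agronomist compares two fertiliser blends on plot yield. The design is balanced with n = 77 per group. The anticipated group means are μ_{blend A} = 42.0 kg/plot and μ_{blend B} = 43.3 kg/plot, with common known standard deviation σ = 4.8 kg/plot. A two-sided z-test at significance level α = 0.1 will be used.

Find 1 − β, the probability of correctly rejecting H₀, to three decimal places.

Standardized effect: d = |μ_{blend A} − μ_{blend B}| / σ = |42.0 − 43.3| / 4.8 = 0.2708
Noncentrality parameter: δ = d·√(n/2) = 0.2708 × √(77/2) = 1.6805
Two-sided α = 0.1 → critical value z_{0.05} = 1.645.
Power = Φ(δ − 1.645) + Φ(−δ − 1.645) = Φ(0.036) + Φ(-3.325) = 0.5142 + 0.0004 = 0.5147.

Power ≈ 0.515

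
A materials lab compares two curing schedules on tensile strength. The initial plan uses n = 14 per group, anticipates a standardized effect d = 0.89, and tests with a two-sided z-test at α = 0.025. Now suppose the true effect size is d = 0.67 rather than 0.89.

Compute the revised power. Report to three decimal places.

With d = 0.67: δ = d·√(n/2) = 0.67 × √(14/2) = 1.7727. Critical value z_{0.0125} = 2.241.
Revised power = Φ(δ − 2.241) + Φ(−δ − 2.241) = Φ(-0.469) + Φ(-4.014) = 0.3196 + 0.0000 = 0.3197.

Power ≈ 0.320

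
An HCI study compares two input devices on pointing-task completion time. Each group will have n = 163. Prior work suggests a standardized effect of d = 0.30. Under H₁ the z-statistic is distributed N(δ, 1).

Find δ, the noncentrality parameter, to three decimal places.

δ = d·√(n/2) = 0.30 × √(163/2) = 2.7083

δ ≈ 2.708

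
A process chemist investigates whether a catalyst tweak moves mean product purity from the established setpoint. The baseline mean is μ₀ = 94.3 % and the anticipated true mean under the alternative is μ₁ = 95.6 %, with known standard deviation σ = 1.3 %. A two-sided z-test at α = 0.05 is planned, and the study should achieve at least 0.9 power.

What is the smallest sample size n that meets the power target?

n = 11

Standardized effect: d = |μ₁ − μ₀| / σ = |95.6 − 94.3| / 1.3 = 1.0000
Set Φ(δ − 1.960) = 0.9; then δ − 1.960 = Φ⁻¹(0.9) = 1.282, giving δ = 3.242.
(For δ > 0 the lower-tail rejection region contributes negligibly to power, so the one-term inversion is standard.)
δ = d·√n ⇒ n = (δ/d)² = (3.242 / 1.0000)² = 10.51.
Round up to the next whole unit.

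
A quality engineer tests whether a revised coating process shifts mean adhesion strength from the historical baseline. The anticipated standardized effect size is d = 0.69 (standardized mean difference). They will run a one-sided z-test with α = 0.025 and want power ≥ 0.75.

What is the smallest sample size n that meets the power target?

n = 15

Set Φ(δ − 1.960) = 0.75; then δ − 1.960 = Φ⁻¹(0.75) = 0.674, giving δ = 2.634.
δ = d·√n ⇒ n = (δ/d)² = (2.634 / 0.69)² = 14.58.
Round up to the next whole unit.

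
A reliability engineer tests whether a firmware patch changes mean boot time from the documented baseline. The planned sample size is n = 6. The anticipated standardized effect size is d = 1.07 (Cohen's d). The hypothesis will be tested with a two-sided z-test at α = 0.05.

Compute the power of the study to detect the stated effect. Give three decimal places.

Power ≈ 0.746

Noncentrality parameter: δ = d·√n = 1.07 × √6 = 2.6210
Two-sided α = 0.05 → critical value z_{0.025} = 1.960.
Power = Φ(δ − 1.960) + Φ(−δ − 1.960) = Φ(0.661) + Φ(-4.581) = 0.7457 + 0.0000 = 0.7457.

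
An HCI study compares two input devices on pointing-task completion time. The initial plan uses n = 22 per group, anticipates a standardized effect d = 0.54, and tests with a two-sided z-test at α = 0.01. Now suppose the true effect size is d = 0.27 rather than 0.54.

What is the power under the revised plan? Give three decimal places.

Power ≈ 0.047

With d = 0.27: δ = d·√(n/2) = 0.27 × √(22/2) = 0.8955. Critical value z_{0.005} = 2.576.
Revised power = Φ(δ − 2.576) + Φ(−δ − 2.576) = Φ(-1.680) + Φ(-3.471) = 0.0464 + 0.0003 = 0.0467.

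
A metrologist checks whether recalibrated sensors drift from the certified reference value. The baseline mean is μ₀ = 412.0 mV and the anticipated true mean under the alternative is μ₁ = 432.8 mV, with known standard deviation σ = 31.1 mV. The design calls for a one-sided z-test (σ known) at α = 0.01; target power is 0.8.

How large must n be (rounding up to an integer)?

n = 23

Standardized effect: d = |μ₁ − μ₀| / σ = |432.8 − 412.0| / 31.1 = 0.6688
Set Φ(δ − 2.326) = 0.8; then δ − 2.326 = Φ⁻¹(0.8) = 0.842, giving δ = 3.168.
δ = d·√n ⇒ n = (δ/d)² = (3.168 / 0.6688)² = 22.44.
Round up to the next whole unit.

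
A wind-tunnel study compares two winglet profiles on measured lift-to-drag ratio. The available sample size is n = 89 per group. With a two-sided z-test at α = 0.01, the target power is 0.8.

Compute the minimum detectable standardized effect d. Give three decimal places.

d ≈ 0.512

Need Φ(δ − 2.576) = 0.8, so δ = 2.576 + 0.842 = 3.417.
(Lower-tail contribution to power is negligible for δ > 0.)
δ = d·√(n/2) ⇒ d = δ/√(n/2) = 3.417/√(89/2) = 0.5123.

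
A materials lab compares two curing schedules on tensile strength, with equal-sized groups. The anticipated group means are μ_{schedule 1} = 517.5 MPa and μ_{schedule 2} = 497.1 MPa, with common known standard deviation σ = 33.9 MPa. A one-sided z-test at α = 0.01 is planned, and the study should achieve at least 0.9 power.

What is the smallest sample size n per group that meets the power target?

n = 72 per group

Standardized effect: d = |μ_{schedule 1} − μ_{schedule 2}| / σ = |517.5 − 497.1| / 33.9 = 0.6018
For power 0.9 need Φ(δ − z_{0.01}) = 0.9, so δ = z_{0.01} + z_{0.10} = 2.326 + 1.282 = 3.608.
δ = d·√(n/2) ⇒ n = 2(δ/d)² = 2 × (3.608 / 0.6018)² = 71.89.
Round up to the next whole unit.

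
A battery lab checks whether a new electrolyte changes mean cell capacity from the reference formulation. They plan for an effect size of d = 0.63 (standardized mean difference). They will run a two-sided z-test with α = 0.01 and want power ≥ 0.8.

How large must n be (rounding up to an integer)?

For power 0.8 need Φ(δ − z_{0.005}) = 0.8, so δ = z_{0.005} + z_{0.20} = 2.576 + 0.842 = 3.417.
(The Φ(−δ − z_{α/2}) term is vanishingly small for δ > 0 and is dropped in the standard sample-size formula.)
δ = d·√n ⇒ n = (δ/d)² = (3.417 / 0.63)² = 29.43.
Rounding up, n = 30.

n = 30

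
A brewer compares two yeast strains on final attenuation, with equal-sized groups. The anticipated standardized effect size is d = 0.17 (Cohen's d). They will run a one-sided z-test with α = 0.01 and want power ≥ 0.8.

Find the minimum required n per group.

n = 695 per group

For power 0.8 need Φ(δ − z_{0.01}) = 0.8, so δ = z_{0.01} + z_{0.20} = 2.326 + 0.842 = 3.168.
δ = d·√(n/2) ⇒ n = 2(δ/d)² = 2 × (3.168 / 0.17)² = 694.53.
Round up to the next whole unit.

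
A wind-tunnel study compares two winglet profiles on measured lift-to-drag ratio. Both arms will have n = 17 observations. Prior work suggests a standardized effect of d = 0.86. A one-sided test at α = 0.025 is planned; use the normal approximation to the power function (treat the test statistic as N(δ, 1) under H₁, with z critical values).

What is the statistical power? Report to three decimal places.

Noncentrality parameter: δ = d·√(n/2) = 0.86 × √(17/2) = 2.5073
One-sided α = 0.025 → critical value z_{0.025} = 1.960.
Power = P(Z > 1.960 − δ) = Φ(0.547) = 0.7079.

Power ≈ 0.708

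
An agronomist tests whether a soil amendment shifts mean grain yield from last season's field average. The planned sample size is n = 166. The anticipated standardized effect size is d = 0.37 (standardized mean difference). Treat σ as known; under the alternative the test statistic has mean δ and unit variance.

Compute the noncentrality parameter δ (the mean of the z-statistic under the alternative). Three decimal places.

The noncentrality parameter scales effect size by the design's sample-size factor: δ = d·√n = 0.37 × √166 = 4.7671

δ ≈ 4.767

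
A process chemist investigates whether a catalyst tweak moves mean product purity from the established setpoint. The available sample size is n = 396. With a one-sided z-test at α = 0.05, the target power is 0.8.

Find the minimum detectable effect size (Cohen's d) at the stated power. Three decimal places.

d ≈ 0.125

Required noncentrality: δ = z_{0.05} + z_{0.20} = 1.645 + 0.842 = 2.486.
δ = d·√n ⇒ d = δ/√n = 2.486/√396 = 0.1250.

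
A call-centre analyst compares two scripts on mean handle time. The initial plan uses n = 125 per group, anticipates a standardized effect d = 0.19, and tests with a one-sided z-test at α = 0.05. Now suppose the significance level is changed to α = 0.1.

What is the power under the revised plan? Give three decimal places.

Power ≈ 0.587

δ = d·√(n/2) = 0.19 × √(125/2) = 1.5021 (unchanged). New critical value: z_{0.1} = 1.282.
Revised power = P(Z > 1.282 − δ) = Φ(0.221) = 0.5873.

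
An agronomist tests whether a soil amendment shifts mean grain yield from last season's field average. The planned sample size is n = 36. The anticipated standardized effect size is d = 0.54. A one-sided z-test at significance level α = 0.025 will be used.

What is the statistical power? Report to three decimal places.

Noncentrality parameter: δ = d·√n = 0.54 × √36 = 3.2400
One-sided α = 0.025 → critical value z_{0.025} = 1.960.
Power = P(Z > 1.960 − δ) = Φ(1.280) = 0.8997.

Power ≈ 0.900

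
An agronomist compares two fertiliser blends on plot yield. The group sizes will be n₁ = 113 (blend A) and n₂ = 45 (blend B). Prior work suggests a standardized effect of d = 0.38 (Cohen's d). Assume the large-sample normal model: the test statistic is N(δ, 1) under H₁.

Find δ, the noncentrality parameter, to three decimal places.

δ ≈ 2.156

The noncentrality parameter scales effect size by the design's sample-size factor: δ = d / √(1/n₁ + 1/n₂) = 0.38 / √(1/113 + 1/45) = 2.1558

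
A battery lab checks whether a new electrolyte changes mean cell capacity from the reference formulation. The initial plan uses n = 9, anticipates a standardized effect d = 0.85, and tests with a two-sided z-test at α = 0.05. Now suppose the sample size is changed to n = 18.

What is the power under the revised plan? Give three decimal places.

Power ≈ 0.950

With n = 18: δ = d·√n = 0.85 × √18 = 3.6062. Critical value z_{0.025} = 1.960.
Revised power = Φ(δ − 1.960) + Φ(−δ − 1.960) = Φ(1.646) + Φ(-5.566) = 0.9501 + 0.0000 = 0.9501.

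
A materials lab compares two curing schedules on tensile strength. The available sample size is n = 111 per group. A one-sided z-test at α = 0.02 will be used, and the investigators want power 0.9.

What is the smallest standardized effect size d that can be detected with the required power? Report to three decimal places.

Required noncentrality: δ = z_{0.02} + z_{0.10} = 2.054 + 1.282 = 3.335.
δ = d·√(n/2) ⇒ d = δ/√(n/2) = 3.335/√(111/2) = 0.4477.

d ≈ 0.448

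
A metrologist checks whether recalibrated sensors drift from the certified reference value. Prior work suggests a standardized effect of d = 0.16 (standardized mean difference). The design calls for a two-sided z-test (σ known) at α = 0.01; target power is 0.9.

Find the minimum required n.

For power 0.9 need Φ(δ − z_{0.005}) = 0.9, so δ = z_{0.005} + z_{0.10} = 2.576 + 1.282 = 3.857.
(Ignoring the negligible lower-tail rejection probability gives the usual closed-form inversion.)
δ = d·√n ⇒ n = (δ/d)² = (3.857 / 0.16)² = 581.23.
Round up to the next whole unit.

n = 582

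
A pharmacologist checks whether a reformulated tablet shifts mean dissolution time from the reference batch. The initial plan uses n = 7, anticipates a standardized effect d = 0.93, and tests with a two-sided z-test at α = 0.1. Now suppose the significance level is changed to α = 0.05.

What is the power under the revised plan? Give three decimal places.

Power ≈ 0.692

δ = d·√n = 0.93 × √7 = 2.4605 (unchanged). New critical value: z_{0.025} = 1.960.
Revised power = Φ(δ − 1.960) + Φ(−δ − 1.960) = Φ(0.501) + Φ(-4.421) = 0.6917 + 0.0000 = 0.6917.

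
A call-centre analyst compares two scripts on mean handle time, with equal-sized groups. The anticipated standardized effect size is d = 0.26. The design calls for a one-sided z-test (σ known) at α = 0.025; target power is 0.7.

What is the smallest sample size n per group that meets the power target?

n = 183 per group

Set Φ(δ − 1.960) = 0.7; then δ − 1.960 = Φ⁻¹(0.7) = 0.524, giving δ = 2.484.
δ = d·√(n/2) ⇒ n = 2(δ/d)² = 2 × (2.484 / 0.26)² = 182.61.
Rounding up, n = 183 per group.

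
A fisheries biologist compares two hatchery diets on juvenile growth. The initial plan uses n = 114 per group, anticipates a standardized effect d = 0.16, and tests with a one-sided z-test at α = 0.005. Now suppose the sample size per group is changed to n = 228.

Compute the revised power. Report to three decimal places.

With n = 228 per group: δ = d·√(n/2) = 0.16 × √(228/2) = 1.7083. Critical value z_{0.005} = 2.576.
Revised power = Φ(δ − 2.576) = Φ(-0.867) = 0.1928.

Power ≈ 0.193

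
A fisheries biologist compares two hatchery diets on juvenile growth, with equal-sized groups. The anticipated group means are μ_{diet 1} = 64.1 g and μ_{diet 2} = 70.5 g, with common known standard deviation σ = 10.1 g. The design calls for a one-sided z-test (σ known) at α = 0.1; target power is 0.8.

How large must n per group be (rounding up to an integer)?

n = 23 per group

Standardized effect: d = |μ_{diet 1} − μ_{diet 2}| / σ = |64.1 − 70.5| / 10.1 = 0.6337
Set Φ(δ − 1.282) = 0.8; then δ − 1.282 = Φ⁻¹(0.8) = 0.842, giving δ = 2.123.
δ = d·√(n/2) ⇒ n = 2(δ/d)² = 2 × (2.123 / 0.6337)² = 22.45.
Round up to the next whole unit.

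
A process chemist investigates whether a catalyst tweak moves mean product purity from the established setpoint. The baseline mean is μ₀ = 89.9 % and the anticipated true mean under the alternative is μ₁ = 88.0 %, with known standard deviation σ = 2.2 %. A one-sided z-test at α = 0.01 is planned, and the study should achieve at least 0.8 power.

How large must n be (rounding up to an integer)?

Standardized effect: d = |μ₁ − μ₀| / σ = |88.0 − 89.9| / 2.2 = 0.8636
For power 0.8 need Φ(δ − z_{0.01}) = 0.8, so δ = z_{0.01} + z_{0.20} = 2.326 + 0.842 = 3.168.
δ = d·√n ⇒ n = (δ/d)² = (3.168 / 0.8636)² = 13.46.
Round up to the next whole unit.

n = 14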